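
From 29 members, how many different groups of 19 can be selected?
C(29,19) = 29!/(19!×10!) = 20030010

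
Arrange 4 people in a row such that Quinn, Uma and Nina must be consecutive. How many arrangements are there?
Treat the 3 as one block: (4-3+1)! × 3! = 2 × 6 = 12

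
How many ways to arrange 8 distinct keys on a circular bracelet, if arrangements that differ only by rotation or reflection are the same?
(8-1)!/2 = 5040/2 = 2520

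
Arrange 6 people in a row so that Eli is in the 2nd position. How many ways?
Fix one position: (6-1)! = 120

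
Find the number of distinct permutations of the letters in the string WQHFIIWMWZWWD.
13! / (2! × 1! × 1! × 1! × 1! × 5! × 1! × 1!) = 25945920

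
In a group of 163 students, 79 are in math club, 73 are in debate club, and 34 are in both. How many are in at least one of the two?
|A∪B| = |A| + |B| - |A∩B| = 79 + 73 - 34 = 118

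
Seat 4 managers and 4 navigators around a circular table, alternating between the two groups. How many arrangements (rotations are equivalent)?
Fix one of the managers: (4-1)! ways for the remaining managers, × 4! ways for the navigators = 6 × 24 = 144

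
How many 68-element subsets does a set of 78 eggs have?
C(78,68) = 78!/(68!×10!) = 1258315963905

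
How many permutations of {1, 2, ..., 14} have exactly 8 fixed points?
Choose the 8 fixed points C(14,8) = 3003, derange the rest: !6 = Σ_{j=0}^{6} (-1)^j·6!/j! = 720 - 720 + 360 - 120 + 30 - 6 + 1 = 265. Product = 3003 × 265 = 795795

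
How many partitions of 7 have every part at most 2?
Let r_j(i) = number of partitions of i into parts ≤ j, for i = 0..7. r_1(i) = 1 for all i; r_j(i) = r_{j-1}(i) + r_j(i-j). Rows j = 2..2: ≤2: 1 1 2 2 3 3 4 4. r_2(7) = 4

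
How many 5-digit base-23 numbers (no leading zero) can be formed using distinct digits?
First digit: 22 choices (nonzero). Then descending: 22 × 22 × 21 × 20 × 19 = 3862320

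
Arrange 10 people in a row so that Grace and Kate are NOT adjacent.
Total - adjacent = 10! - (10-1)!×2 = 3628800 - 725760 = 2903040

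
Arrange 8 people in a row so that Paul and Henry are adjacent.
Treat as block: (8-1)! × 2! = 5040 × 2 = 10080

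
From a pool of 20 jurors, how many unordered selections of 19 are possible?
C(20,19) = 20!/(19!×1!) = 20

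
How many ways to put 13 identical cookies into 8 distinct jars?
C(13+8-1, 8-1) = C(20, 7) = 77520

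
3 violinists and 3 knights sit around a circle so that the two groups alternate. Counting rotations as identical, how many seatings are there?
Fix one of the violinists: (3-1)! ways for the remaining violinists, × 3! ways for the knights = 2 × 6 = 12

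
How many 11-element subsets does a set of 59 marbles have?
C(59,11) = 59!/(11!×48!) = 279871768995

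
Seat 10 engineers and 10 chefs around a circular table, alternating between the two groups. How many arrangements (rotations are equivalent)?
Fix one of the engineers: (10-1)! ways for the remaining engineers, × 10! ways for the chefs = 362880 × 3628800 = 1316818944000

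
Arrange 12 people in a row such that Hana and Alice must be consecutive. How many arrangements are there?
Treat the 2 as one block: (12-2+1)! × 2! = 39916800 × 2 = 79833600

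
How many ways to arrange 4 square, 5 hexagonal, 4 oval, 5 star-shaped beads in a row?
18! / (4! × 5! × 4! × 5!) = 771891120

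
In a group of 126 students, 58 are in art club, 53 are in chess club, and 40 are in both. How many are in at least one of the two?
|A∪B| = |A| + |B| - |A∩B| = 58 + 53 - 40 = 71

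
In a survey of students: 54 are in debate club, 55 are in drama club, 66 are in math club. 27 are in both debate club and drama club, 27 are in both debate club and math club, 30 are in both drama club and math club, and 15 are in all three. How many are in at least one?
|A∪B∪C| = 54+55+66-27-27-30+15 = 106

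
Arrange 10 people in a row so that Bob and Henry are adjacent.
Treat as block: (10-1)! × 2! = 362880 × 2 = 725760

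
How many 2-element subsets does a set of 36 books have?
C(36,2) = 36!/(2!×34!) = 630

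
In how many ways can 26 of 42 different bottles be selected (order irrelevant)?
C(42,26) = 42!/(26!×16!) = 166509721602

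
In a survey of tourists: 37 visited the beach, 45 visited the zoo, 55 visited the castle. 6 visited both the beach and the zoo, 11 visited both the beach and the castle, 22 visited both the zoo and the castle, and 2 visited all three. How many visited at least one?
|A∪B∪C| = 37+45+55-6-11-22+2 = 100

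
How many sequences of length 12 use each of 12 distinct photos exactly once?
12! = 479001600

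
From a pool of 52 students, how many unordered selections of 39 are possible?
C(52,39) = 52!/(39!×13!) = 635013559600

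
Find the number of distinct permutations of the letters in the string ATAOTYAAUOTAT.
13! / (5! × 1! × 4! × 1! × 2!) = 1081080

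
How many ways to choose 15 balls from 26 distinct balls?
C(26,15) = 26!/(15!×11!) = 7726160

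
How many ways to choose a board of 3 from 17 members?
C(17,3) = 17!/(3!×14!) = 680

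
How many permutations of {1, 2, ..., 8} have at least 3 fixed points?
Exactly j fixed points: C(8,j)·!(8-j); sum over j ≥ 3 (derangement numbers via !m = (m-1)·(!(m-1) + !(m-2)): !0..!5 = 1, 0, 1, 2, 9, 44). Σ_{j=3}^{8} C(8,j)·!(8-j) = C(8,3)·!5 + C(8,4)·!4 + C(8,5)·!3 + C(8,6)·!2 + C(8,7)·!1 + C(8,8)·!0 = 56·44 + 70·9 + 56·2 + 28·1 + 8·0 + 1·1 = 3235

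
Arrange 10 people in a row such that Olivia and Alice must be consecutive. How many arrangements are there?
Treat the 2 as one block: (10-2+1)! × 2! = 362880 × 2 = 725760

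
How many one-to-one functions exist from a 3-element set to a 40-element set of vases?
P(40,3) = 40!/(40-3)! = 59280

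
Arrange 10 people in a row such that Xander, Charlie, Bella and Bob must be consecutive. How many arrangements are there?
Treat the 4 as one block: (10-4+1)! × 4! = 5040 × 24 = 120960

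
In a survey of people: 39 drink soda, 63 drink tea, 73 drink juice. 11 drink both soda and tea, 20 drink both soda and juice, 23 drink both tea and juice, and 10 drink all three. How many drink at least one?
|A∪B∪C| = 39+63+73-11-20-23+10 = 131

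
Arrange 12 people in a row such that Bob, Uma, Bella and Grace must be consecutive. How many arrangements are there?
Treat the 4 as one block: (12-4+1)! × 4! = 362880 × 24 = 8709120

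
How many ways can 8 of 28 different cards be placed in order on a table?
P(28,8) = 28!/(28-8)! = 125318793600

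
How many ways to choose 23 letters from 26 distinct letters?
C(26,23) = 26!/(23!×3!) = 2600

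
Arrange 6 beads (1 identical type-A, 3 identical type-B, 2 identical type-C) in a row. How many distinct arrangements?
6! / (1! × 3! × 2!) = 60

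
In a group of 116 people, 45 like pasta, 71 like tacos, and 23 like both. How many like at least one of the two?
|A∪B| = |A| + |B| - |A∩B| = 45 + 71 - 23 = 93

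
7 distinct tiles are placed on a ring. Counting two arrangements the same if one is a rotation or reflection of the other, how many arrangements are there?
(7-1)!/2 = 720/2 = 360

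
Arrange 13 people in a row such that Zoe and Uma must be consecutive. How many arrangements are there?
Treat the 2 as one block: (13-2+1)! × 2! = 479001600 × 2 = 958003200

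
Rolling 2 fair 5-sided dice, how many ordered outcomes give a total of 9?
Coefficient of x^9 in (x + x² + ... + x^5)^2. By inclusion-exclusion on dice exceeding 5: Σ_j (-1)^j C(2,j)·C(9-1-5j, 1) = C(2,0)·C(8,1) - C(2,1)·C(3,1) = 1·8 - 2·3 = 2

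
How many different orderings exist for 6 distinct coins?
6! = 720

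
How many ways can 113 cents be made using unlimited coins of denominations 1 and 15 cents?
Coefficient of x^113 in 1/(1-x^1) · 1/(1-x^15). Use j coins of 15 for j = 0..⌊113/15⌋ = 7, the rest in 1s: 7 + 1 = 8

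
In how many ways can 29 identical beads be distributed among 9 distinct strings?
C(29+9-1, 9-1) = C(37, 8) = 38608020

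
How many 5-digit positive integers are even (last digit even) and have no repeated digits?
Last∈{0,2,4,6,8}. Last=0: 3024. Last nonzero: 4×8×P(8,3) = 10752. Total = 13776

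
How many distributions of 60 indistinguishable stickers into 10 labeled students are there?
C(60+10-1, 10-1) = C(69, 9) = 56672074888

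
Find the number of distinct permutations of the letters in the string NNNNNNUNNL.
10! / (1! × 8! × 1!) = 90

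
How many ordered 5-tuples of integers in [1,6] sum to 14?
Coefficient of x^14 in (x + x² + ... + x^6)^5. By inclusion-exclusion on dice exceeding 6: Σ_j (-1)^j C(5,j)·C(14-1-6j, 4) = C(5,0)·C(13,4) - C(5,1)·C(7,4) = 1·715 - 5·35 = 540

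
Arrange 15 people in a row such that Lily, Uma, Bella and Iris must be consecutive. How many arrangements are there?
Treat the 4 as one block: (15-4+1)! × 4! = 479001600 × 24 = 11496038400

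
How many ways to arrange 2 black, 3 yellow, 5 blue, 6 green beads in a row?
16! / (2! × 3! × 5! × 6!) = 20180160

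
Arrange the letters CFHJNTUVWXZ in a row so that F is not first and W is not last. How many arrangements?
By inclusion-exclusion: 11! - 2×(11-1)! + (11-2)! = 39916800 - 7257600 + 362880 = 33022080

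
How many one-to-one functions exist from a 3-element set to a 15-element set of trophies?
P(15,3) = 15!/(15-3)! = 2730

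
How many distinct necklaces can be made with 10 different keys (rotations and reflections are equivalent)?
(10-1)!/2 = 362880/2 = 181440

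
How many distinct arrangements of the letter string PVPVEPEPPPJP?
12! / (2! × 2! × 7! × 1!) = 23760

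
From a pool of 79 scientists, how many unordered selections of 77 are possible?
C(79,77) = 79!/(77!×2!) = 3081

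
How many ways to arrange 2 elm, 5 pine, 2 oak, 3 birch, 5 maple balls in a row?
17! / (2! × 5! × 2! × 3! × 5!) = 1029188160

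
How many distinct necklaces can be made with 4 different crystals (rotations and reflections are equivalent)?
(4-1)!/2 = 6/2 = 3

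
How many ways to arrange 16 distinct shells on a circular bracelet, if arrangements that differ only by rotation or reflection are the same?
(16-1)!/2 = 1307674368000/2 = 653837184000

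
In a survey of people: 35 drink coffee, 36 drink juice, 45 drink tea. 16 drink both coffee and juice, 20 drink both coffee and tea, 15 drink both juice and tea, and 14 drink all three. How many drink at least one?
|A∪B∪C| = 35+36+45-16-20-15+14 = 79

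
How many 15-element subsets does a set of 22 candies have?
C(22,15) = 22!/(15!×7!) = 170544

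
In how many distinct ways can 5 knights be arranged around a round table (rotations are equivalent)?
Circular: fix one position, arrange the rest. (5-1)! = 24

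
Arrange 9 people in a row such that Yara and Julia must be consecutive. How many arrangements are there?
Treat the 2 as one block: (9-2+1)! × 2! = 40320 × 2 = 80640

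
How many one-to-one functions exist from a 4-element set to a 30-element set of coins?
P(30,4) = 30!/(30-4)! = 657720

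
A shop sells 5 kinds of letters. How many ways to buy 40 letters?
C(40+5-1, 5-1) = C(44, 4) = 135751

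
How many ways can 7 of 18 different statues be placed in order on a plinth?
P(18,7) = 18!/(18-7)! = 160392960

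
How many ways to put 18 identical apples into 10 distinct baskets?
C(18+10-1, 10-1) = C(27, 9) = 4686825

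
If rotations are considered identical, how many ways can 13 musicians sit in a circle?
Circular: fix one position, arrange the rest. (13-1)! = 479001600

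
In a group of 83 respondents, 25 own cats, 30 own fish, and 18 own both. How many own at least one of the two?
|A∪B| = |A| + |B| - |A∩B| = 25 + 30 - 18 = 37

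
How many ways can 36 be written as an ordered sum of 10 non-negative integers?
C(36+10-1, 10-1) = C(45, 9) = 886163135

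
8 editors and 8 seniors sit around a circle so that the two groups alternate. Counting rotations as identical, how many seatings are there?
Fix one of the editors: (8-1)! ways for the remaining editors, × 8! ways for the seniors = 5040 × 40320 = 203212800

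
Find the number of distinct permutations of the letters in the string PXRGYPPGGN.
10! / (1! × 3! × 1! × 1! × 1! × 3!) = 100800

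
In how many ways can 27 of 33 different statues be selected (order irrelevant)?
C(33,27) = 33!/(27!×6!) = 1107568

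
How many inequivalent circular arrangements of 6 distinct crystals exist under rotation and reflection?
(6-1)!/2 = 120/2 = 60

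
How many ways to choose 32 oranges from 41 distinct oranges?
C(41,32) = 41!/(32!×9!) = 350343565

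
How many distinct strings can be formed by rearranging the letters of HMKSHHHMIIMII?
13! / (1! × 4! × 1! × 3! × 4!) = 1801800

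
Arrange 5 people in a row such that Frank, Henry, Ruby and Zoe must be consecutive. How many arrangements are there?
Treat the 4 as one block: (5-4+1)! × 4! = 2 × 24 = 48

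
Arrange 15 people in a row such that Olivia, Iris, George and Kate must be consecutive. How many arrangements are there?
Treat the 4 as one block: (15-4+1)! × 4! = 479001600 × 24 = 11496038400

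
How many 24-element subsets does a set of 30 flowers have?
C(30,24) = 30!/(24!×6!) = 593775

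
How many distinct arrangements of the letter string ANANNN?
6! / (4! × 2!) = 15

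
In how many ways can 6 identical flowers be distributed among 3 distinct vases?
C(6+3-1, 3-1) = C(8, 2) = 28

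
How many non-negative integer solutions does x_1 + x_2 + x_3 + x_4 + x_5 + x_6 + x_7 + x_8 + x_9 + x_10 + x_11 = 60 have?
C(60+11-1, 11-1) = C(70, 10) = 396704524216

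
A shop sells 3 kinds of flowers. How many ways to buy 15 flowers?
C(15+3-1, 3-1) = C(17, 2) = 136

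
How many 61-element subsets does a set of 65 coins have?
C(65,61) = 65!/(61!×4!) = 677040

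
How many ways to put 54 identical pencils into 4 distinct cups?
C(54+4-1, 4-1) = C(57, 3) = 29260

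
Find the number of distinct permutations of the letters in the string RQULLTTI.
8! / (2! × 1! × 1! × 1! × 1! × 2!) = 10080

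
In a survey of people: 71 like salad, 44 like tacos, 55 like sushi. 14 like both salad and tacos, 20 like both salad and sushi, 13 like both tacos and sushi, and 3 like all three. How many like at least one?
|A∪B∪C| = 71+44+55-14-20-13+3 = 126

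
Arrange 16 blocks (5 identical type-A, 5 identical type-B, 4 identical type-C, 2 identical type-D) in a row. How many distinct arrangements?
16! / (5! × 5! × 4! × 2!) = 30270240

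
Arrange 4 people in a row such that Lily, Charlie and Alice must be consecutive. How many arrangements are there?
Treat the 3 as one block: (4-3+1)! × 3! = 2 × 6 = 12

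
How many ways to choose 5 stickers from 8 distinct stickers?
C(8,5) = 8!/(5!×3!) = 56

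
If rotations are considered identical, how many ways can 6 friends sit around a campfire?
Circular: fix one position, arrange the rest. (6-1)! = 120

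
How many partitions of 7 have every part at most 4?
Let r_j(i) = number of partitions of i into parts ≤ j, for i = 0..7. r_1(i) = 1 for all i; r_j(i) = r_{j-1}(i) + r_j(i-j). Rows j = 2..4: ≤2: 1 1 2 2 3 3 4 4; ≤3: 1 1 2 3 4 5 7 8; ≤4: 1 1 2 3 5 6 9 11. r_4(7) = 11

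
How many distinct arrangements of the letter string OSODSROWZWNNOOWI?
16! / (1! × 2! × 1! × 3! × 1! × 1! × 2! × 5!) = 7264857600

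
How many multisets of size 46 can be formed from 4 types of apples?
C(46+4-1, 4-1) = C(49, 3) = 18424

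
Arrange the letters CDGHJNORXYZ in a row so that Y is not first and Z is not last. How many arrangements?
By inclusion-exclusion: 11! - 2×(11-1)! + (11-2)! = 39916800 - 7257600 + 362880 = 33022080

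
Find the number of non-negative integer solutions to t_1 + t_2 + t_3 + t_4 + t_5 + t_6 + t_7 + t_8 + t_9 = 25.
C(25+9-1, 9-1) = C(33, 8) = 13884156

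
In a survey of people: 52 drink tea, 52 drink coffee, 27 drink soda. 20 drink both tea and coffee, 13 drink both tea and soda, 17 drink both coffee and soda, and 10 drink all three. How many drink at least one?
|A∪B∪C| = 52+52+27-20-13-17+10 = 91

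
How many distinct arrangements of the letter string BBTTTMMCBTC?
11! / (2! × 4! × 3! × 2!) = 69300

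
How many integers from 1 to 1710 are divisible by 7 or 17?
⌊1710/7⌋ + ⌊1710/17⌋ - ⌊1710/119⌋ = 244 + 100 - 14 = 330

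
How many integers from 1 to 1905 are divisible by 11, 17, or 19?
⌊1905/11⌋+⌊1905/17⌋+⌊1905/19⌋ - ⌊1905/187⌋-⌊1905/209⌋-⌊1905/323⌋ + ⌊1905/3553⌋ = 173+112+100 - 10-9-5 + 0 = 361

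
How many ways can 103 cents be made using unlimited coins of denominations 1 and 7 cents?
Coefficient of x^103 in 1/(1-x^1) · 1/(1-x^7). Use j coins of 7 for j = 0..⌊103/7⌋ = 14, the rest in 1s: 14 + 1 = 15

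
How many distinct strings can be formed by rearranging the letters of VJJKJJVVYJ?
10! / (3! × 5! × 1! × 1!) = 5040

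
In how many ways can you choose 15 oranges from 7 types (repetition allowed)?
C(15+7-1, 7-1) = C(21, 6) = 54264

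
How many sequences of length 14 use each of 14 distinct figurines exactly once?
14! = 87178291200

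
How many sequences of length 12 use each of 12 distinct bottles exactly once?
12! = 479001600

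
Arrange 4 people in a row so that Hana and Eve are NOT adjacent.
Total - adjacent = 4! - (4-1)!×2 = 24 - 12 = 12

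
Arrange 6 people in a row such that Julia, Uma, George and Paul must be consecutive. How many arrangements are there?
Treat the 4 as one block: (6-4+1)! × 4! = 6 × 24 = 144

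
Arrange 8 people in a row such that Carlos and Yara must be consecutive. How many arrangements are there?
Treat the 2 as one block: (8-2+1)! × 2! = 5040 × 2 = 10080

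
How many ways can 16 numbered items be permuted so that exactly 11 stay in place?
Choose the 11 fixed points C(16,11) = 4368, derange the rest: !5 = Σ_{j=0}^{5} (-1)^j·5!/j! = 120 - 120 + 60 - 20 + 5 - 1 = 44. Product = 4368 × 44 = 192192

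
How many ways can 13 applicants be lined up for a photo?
13! = 6227020800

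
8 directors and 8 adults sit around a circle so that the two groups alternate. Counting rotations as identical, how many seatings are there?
Fix one of the directors: (8-1)! ways for the remaining directors, × 8! ways for the adults = 5040 × 40320 = 203212800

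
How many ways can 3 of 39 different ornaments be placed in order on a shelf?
P(39,3) = 39!/(39-3)! = 54834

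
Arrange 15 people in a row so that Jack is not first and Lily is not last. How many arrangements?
By inclusion-exclusion: 15! - 2×(15-1)! + (15-2)! = 1307674368000 - 174356582400 + 6227020800 = 1139544806400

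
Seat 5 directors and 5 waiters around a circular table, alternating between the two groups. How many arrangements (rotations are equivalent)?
Fix one of the directors: (5-1)! ways for the remaining directors, × 5! ways for the waiters = 24 × 120 = 2880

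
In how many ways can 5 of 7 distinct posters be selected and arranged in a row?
P(7,5) = 7!/(7-5)! = 2520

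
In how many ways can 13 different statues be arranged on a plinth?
13! = 6227020800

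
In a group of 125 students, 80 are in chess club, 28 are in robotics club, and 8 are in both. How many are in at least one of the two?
|A∪B| = |A| + |B| - |A∩B| = 80 + 28 - 8 = 100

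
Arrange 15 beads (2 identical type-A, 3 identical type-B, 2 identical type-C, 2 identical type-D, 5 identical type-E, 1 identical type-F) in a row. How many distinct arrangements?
15! / (2! × 3! × 2! × 2! × 5! × 1!) = 227026800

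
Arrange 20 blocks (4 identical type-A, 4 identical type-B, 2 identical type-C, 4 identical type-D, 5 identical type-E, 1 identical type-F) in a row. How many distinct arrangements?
20! / (4! × 4! × 2! × 4! × 5! × 1!) = 733296564000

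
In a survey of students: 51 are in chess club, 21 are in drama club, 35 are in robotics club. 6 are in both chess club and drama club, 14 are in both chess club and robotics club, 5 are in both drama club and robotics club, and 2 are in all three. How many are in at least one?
|A∪B∪C| = 51+21+35-6-14-5+2 = 84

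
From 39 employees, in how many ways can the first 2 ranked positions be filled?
P(39,2) = 39!/(39-2)! = 1482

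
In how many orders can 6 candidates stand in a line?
6! = 720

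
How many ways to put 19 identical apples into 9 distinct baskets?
C(19+9-1, 9-1) = C(27, 8) = 2220075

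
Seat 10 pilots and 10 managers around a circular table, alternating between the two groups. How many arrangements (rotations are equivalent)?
Fix one of the pilots: (10-1)! ways for the remaining pilots, × 10! ways for the managers = 362880 × 3628800 = 1316818944000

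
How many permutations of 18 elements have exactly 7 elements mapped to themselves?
Choose the 7 fixed points C(18,7) = 31824, derange the rest: !11 = Σ_{j=0}^{11} (-1)^j·11!/j! = 39916800 - 39916800 + 19958400 - 6652800 + 1663200 - 332640 + 55440 - 7920 + 990 - 110 + 11 - 1 = 14684570. Product = 31824 × 14684570 = 467321755680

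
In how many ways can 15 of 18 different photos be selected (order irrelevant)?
C(18,15) = 18!/(15!×3!) = 816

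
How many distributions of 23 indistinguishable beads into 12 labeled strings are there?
C(23+12-1, 12-1) = C(34, 11) = 286097760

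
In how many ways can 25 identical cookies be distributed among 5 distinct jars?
C(25+5-1, 5-1) = C(29, 4) = 23751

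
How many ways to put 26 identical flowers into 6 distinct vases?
C(26+6-1, 6-1) = C(31, 5) = 169911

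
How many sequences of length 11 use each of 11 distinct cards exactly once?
11! = 39916800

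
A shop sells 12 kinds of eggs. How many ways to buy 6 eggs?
C(6+12-1, 12-1) = C(17, 11) = 12376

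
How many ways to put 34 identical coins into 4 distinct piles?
C(34+4-1, 4-1) = C(37, 3) = 7770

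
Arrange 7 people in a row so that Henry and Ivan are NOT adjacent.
Total - adjacent = 7! - (7-1)!×2 = 5040 - 1440 = 3600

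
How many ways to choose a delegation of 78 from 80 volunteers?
C(80,78) = 80!/(78!×2!) = 3160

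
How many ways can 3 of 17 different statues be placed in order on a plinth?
P(17,3) = 17!/(17-3)! = 4080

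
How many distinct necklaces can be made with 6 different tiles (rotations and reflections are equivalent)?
(6-1)!/2 = 120/2 = 60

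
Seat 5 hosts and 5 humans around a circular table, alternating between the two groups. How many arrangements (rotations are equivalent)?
Fix one of the hosts: (5-1)! ways for the remaining hosts, × 5! ways for the humans = 24 × 120 = 2880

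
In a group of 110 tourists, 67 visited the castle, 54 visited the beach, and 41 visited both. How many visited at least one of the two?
|A∪B| = |A| + |B| - |A∩B| = 67 + 54 - 41 = 80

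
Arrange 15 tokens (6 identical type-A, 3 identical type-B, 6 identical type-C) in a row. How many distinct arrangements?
15! / (6! × 3! × 6!) = 420420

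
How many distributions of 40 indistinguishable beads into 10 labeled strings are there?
C(40+10-1, 10-1) = C(49, 9) = 2054455634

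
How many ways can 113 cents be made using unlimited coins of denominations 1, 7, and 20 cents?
Coefficient of x^113 in 1/(1-x^1) · 1/(1-x^7) · 1/(1-x^20). Case on j = number of 20-cent coins (j = 0..5); remainder r = 113 - 20j is made from {1,7} in ⌊r/7⌋+1 ways. r = 113, 93, 73, 53, 33, 13 → 17 + 14 + 11 + 8 + 5 + 2 = 57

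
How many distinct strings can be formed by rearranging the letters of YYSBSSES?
8! / (4! × 1! × 1! × 2!) = 840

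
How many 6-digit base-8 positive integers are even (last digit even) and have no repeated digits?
Last∈{0,2,4,6}. Last=0: 2520. Last nonzero: 3×6×P(6,4) = 6480. Total = 9000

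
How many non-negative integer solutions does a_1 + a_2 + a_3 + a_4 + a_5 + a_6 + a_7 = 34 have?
C(34+7-1, 7-1) = C(40, 6) = 3838380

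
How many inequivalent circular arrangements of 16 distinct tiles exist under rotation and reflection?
(16-1)!/2 = 1307674368000/2 = 653837184000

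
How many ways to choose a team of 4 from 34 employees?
C(34,4) = 34!/(4!×30!) = 46376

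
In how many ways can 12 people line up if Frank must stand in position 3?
Fix one position: (12-1)! = 39916800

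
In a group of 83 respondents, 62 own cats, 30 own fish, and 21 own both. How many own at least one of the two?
|A∪B| = |A| + |B| - |A∩B| = 62 + 30 - 21 = 71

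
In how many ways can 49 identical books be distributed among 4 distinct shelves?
C(49+4-1, 4-1) = C(52, 3) = 22100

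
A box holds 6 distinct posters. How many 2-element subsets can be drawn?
C(6,2) = 6!/(2!×4!) = 15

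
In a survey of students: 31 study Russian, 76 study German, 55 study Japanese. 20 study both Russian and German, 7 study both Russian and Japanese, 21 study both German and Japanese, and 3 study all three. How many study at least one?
|A∪B∪C| = 31+76+55-20-7-21+3 = 117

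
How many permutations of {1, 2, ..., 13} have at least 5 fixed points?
Exactly j fixed points: C(13,j)·!(13-j); sum over j ≥ 5 (derangement numbers via !m = (m-1)·(!(m-1) + !(m-2)): !0..!8 = 1, 0, 1, 2, 9, 44, 265, 1854, 14833). Σ_{j=5}^{13} C(13,j)·!(13-j) = C(13,5)·!8 + C(13,6)·!7 + C(13,7)·!6 + C(13,8)·!5 + C(13,9)·!4 + C(13,10)·!3 + C(13,11)·!2 + C(13,12)·!1 + C(13,13)·!0 = 1287·14833 + 1716·1854 + 1716·265 + 1287·44 + 715·9 + 286·2 + 78·1 + 13·0 + 1·1 = 22789989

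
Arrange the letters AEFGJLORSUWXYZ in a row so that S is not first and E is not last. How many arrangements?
By inclusion-exclusion: 14! - 2×(14-1)! + (14-2)! = 87178291200 - 12454041600 + 479001600 = 75203251200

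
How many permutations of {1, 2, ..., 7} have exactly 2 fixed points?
Choose the 2 fixed points C(7,2) = 21, derange the rest: !5 = Σ_{j=0}^{5} (-1)^j·5!/j! = 120 - 120 + 60 - 20 + 5 - 1 = 44. Product = 21 × 44 = 924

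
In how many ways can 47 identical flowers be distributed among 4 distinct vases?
C(47+4-1, 4-1) = C(50, 3) = 19600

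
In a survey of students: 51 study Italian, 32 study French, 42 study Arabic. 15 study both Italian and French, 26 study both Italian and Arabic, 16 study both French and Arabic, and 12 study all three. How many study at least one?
|A∪B∪C| = 51+32+42-15-26-16+12 = 80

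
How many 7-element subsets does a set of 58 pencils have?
C(58,7) = 58!/(7!×51!) = 300674088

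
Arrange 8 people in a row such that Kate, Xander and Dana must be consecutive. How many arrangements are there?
Treat the 3 as one block: (8-3+1)! × 3! = 720 × 6 = 4320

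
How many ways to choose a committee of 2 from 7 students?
C(7,2) = 7!/(2!×5!) = 21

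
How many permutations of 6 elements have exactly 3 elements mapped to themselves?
Choose the 3 fixed points C(6,3) = 20, derange the rest: !3 = Σ_{j=0}^{3} (-1)^j·3!/j! = 6 - 6 + 3 - 1 = 2. Product = 20 × 2 = 40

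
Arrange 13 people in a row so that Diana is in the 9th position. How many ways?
Fix one position: (13-1)! = 479001600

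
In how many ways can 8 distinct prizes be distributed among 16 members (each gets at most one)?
P(16,8) = 16!/(16-8)! = 518918400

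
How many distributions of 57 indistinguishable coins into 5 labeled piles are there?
C(57+5-1, 5-1) = C(61, 4) = 521855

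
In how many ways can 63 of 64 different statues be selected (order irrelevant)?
C(64,63) = 64!/(63!×1!) = 64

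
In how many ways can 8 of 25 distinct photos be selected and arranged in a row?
P(25,8) = 25!/(25-8)! = 43609104000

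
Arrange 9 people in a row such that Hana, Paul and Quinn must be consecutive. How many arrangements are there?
Treat the 3 as one block: (9-3+1)! × 3! = 5040 × 6 = 30240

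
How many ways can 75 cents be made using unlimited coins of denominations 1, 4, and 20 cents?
Coefficient of x^75 in 1/(1-x^1) · 1/(1-x^4) · 1/(1-x^20). Case on j = number of 20-cent coins (j = 0..3); remainder r = 75 - 20j is made from {1,4} in ⌊r/4⌋+1 ways. r = 75, 55, 35, 15 → 19 + 14 + 9 + 4 = 46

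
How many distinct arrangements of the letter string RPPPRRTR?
8! / (1! × 4! × 3!) = 280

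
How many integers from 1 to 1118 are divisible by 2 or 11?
⌊1118/2⌋ + ⌊1118/11⌋ - ⌊1118/22⌋ = 559 + 101 - 50 = 610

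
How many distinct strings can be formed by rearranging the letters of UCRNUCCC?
8! / (1! × 4! × 2! × 1!) = 840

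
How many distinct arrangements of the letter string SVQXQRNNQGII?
12! / (2! × 3! × 1! × 2! × 1! × 1! × 1! × 1!) = 19958400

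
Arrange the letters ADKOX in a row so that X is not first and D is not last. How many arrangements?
By inclusion-exclusion: 5! - 2×(5-1)! + (5-2)! = 120 - 48 + 6 = 78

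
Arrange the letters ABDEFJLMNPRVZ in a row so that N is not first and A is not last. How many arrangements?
By inclusion-exclusion: 13! - 2×(13-1)! + (13-2)! = 6227020800 - 958003200 + 39916800 = 5308934400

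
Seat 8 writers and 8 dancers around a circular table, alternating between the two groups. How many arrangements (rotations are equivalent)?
Fix one of the writers: (8-1)! ways for the remaining writers, × 8! ways for the dancers = 5040 × 40320 = 203212800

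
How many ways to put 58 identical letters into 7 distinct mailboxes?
C(58+7-1, 7-1) = C(64, 6) = 74974368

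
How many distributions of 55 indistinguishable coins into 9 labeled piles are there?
C(55+9-1, 9-1) = C(63, 8) = 3872894697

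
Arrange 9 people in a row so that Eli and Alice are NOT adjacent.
Total - adjacent = 9! - (9-1)!×2 = 362880 - 80640 = 282240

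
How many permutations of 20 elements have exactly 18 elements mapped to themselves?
Choose the 18 fixed points C(20,18) = 190, derange the rest: !2 = Σ_{j=0}^{2} (-1)^j·2!/j! = 2 - 2 + 1 = 1. Product = 190 × 1 = 190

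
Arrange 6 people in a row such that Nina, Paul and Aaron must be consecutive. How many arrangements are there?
Treat the 3 as one block: (6-3+1)! × 3! = 24 × 6 = 144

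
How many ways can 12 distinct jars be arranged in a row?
12! = 479001600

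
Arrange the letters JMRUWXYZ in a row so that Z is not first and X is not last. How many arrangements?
By inclusion-exclusion: 8! - 2×(8-1)! + (8-2)! = 40320 - 10080 + 720 = 30960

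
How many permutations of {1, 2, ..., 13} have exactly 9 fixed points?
Choose the 9 fixed points C(13,9) = 715, derange the rest: !4 = Σ_{j=0}^{4} (-1)^j·4!/j! = 24 - 24 + 12 - 4 + 1 = 9. Product = 715 × 9 = 6435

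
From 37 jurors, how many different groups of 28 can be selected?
C(37,28) = 37!/(28!×9!) = 124403620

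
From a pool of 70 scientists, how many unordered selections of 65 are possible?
C(70,65) = 70!/(65!×5!) = 12103014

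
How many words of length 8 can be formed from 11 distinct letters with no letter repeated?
P(11,8) = 11!/(11-8)! = 6652800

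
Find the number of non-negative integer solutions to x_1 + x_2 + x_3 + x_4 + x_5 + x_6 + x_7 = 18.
C(18+7-1, 7-1) = C(24, 6) = 134596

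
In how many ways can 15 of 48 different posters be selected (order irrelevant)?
C(48,15) = 48!/(15!×33!) = 1093260079344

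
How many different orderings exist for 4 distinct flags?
4! = 24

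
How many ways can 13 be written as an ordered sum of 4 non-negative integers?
C(13+4-1, 4-1) = C(16, 3) = 560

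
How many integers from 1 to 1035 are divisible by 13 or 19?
⌊1035/13⌋ + ⌊1035/19⌋ - ⌊1035/247⌋ = 79 + 54 - 4 = 129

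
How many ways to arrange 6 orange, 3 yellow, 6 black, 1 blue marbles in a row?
16! / (6! × 3! × 6! × 1!) = 6726720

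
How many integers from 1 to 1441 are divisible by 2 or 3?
⌊1441/2⌋ + ⌊1441/3⌋ - ⌊1441/6⌋ = 720 + 480 - 240 = 960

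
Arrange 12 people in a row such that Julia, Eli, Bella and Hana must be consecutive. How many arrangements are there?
Treat the 4 as one block: (12-4+1)! × 4! = 362880 × 24 = 8709120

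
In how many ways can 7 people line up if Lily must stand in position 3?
Fix one position: (7-1)! = 720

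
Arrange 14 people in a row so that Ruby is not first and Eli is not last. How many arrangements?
By inclusion-exclusion: 14! - 2×(14-1)! + (14-2)! = 87178291200 - 12454041600 + 479001600 = 75203251200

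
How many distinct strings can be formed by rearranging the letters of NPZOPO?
6! / (1! × 2! × 1! × 2!) = 180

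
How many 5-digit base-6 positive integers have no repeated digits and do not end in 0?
Last digit: 5 nonzero choices. First digit: 4 (nonzero, ≠last). Middle 3: P(4,3) = 24. Total = 480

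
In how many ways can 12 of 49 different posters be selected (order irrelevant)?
C(49,12) = 49!/(12!×37!) = 92263734836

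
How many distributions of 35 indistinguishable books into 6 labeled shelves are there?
C(35+6-1, 6-1) = C(40, 5) = 658008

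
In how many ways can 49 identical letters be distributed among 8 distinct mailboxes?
C(49+8-1, 8-1) = C(56, 7) = 231917400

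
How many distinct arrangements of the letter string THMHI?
5! / (1! × 2! × 1! × 1!) = 60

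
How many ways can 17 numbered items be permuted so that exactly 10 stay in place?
Choose the 10 fixed points C(17,10) = 19448, derange the rest: !7 = Σ_{j=0}^{7} (-1)^j·7!/j! = 5040 - 5040 + 2520 - 840 + 210 - 42 + 7 - 1 = 1854. Product = 19448 × 1854 = 36056592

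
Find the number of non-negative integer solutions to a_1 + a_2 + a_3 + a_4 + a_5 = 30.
C(30+5-1, 5-1) = C(34, 4) = 46376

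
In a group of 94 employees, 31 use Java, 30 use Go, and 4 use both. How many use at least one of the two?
|A∪B| = |A| + |B| - |A∩B| = 31 + 30 - 4 = 57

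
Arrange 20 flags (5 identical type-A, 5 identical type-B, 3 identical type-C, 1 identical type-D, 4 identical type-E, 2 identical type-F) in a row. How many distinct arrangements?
20! / (5! × 5! × 3! × 1! × 4! × 2!) = 586637251200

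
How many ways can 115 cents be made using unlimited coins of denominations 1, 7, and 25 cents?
Coefficient of x^115 in 1/(1-x^1) · 1/(1-x^7) · 1/(1-x^25). Case on j = number of 25-cent coins (j = 0..4); remainder r = 115 - 25j is made from {1,7} in ⌊r/7⌋+1 ways. r = 115, 90, 65, 40, 15 → 17 + 13 + 10 + 6 + 3 = 49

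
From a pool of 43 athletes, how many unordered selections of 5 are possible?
C(43,5) = 43!/(5!×38!) = 962598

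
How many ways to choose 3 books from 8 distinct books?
C(8,3) = 8!/(3!×5!) = 56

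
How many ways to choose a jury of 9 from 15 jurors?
C(15,9) = 15!/(9!×6!) = 5005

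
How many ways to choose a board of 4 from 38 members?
C(38,4) = 38!/(4!×34!) = 73815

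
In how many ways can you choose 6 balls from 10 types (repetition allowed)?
C(6+10-1, 10-1) = C(15, 9) = 5005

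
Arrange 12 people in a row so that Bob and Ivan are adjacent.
Treat as block: (12-1)! × 2! = 39916800 × 2 = 79833600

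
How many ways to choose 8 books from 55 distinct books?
C(55,8) = 55!/(8!×47!) = 1217566350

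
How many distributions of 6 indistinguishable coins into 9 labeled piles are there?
C(6+9-1, 9-1) = C(14, 8) = 3003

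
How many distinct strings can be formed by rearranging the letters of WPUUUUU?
7! / (5! × 1! × 1!) = 42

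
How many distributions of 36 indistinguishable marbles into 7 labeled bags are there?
C(36+7-1, 7-1) = C(42, 6) = 5245786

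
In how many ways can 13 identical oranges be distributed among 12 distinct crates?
C(13+12-1, 12-1) = C(24, 11) = 2496144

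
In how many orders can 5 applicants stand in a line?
5! = 120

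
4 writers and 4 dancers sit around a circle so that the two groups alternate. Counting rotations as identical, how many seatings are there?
Fix one of the writers: (4-1)! ways for the remaining writers, × 4! ways for the dancers = 6 × 24 = 144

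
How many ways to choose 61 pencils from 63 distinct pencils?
C(63,61) = 63!/(61!×2!) = 1953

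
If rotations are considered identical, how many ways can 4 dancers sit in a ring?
Circular: fix one position, arrange the rest. (4-1)! = 6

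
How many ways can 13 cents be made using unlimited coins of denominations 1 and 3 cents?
Coefficient of x^13 in 1/(1-x^1) · 1/(1-x^3). Use j coins of 3 for j = 0..⌊13/3⌋ = 4, the rest in 1s: 4 + 1 = 5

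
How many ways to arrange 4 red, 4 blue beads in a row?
8! / (4! × 4!) = 70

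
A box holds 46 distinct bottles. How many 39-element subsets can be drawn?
C(46,39) = 46!/(39!×7!) = 53524680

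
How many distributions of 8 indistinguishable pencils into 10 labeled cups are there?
C(8+10-1, 10-1) = C(17, 9) = 24310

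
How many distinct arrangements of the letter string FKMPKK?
6! / (1! × 1! × 1! × 3!) = 120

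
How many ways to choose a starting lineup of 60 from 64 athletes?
C(64,60) = 64!/(60!×4!) = 635376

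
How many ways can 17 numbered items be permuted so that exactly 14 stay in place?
Choose the 14 fixed points C(17,14) = 680, derange the rest: !3 = Σ_{j=0}^{3} (-1)^j·3!/j! = 6 - 6 + 3 - 1 = 2. Product = 680 × 2 = 1360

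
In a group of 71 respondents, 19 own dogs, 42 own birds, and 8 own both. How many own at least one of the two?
|A∪B| = |A| + |B| - |A∩B| = 19 + 42 - 8 = 53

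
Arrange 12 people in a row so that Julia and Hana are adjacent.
Treat as block: (12-1)! × 2! = 39916800 × 2 = 79833600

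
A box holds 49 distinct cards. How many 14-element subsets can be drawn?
C(49,14) = 49!/(14!×35!) = 675248872536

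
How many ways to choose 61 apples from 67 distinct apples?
C(67,61) = 67!/(61!×6!) = 99795696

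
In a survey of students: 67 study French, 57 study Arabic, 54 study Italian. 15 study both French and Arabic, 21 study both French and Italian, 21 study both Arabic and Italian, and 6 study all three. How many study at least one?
|A∪B∪C| = 67+57+54-15-21-21+6 = 127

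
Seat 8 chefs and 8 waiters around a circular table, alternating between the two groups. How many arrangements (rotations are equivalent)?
Fix one of the chefs: (8-1)! ways for the remaining chefs, × 8! ways for the waiters = 5040 × 40320 = 203212800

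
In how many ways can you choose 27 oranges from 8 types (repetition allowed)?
C(27+8-1, 8-1) = C(34, 7) = 5379616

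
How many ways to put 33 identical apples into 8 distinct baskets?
C(33+8-1, 8-1) = C(40, 7) = 18643560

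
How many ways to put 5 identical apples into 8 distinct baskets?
C(5+8-1, 8-1) = C(12, 7) = 792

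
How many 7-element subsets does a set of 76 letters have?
C(76,7) = 76!/(7!×69!) = 2186189400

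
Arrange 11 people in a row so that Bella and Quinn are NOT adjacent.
Total - adjacent = 11! - (11-1)!×2 = 39916800 - 7257600 = 32659200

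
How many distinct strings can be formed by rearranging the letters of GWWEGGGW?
8! / (4! × 1! × 3!) = 280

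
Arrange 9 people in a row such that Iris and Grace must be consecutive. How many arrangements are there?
Treat the 2 as one block: (9-2+1)! × 2! = 40320 × 2 = 80640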